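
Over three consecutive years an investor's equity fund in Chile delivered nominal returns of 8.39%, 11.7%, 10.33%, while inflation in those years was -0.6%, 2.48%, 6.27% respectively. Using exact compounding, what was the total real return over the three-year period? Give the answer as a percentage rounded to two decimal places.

23.40%

Nominal growth factor = 1.0839 × 1.1170 × 1.1033 = 1.335783
Price-level growth factor = 0.9940 × 1.0248 × 1.0627 = 1.082521
Real growth factor = 1.335783 / 1.082521 = 1.233956
Total real return = 1.233956 − 1 → 23.40%.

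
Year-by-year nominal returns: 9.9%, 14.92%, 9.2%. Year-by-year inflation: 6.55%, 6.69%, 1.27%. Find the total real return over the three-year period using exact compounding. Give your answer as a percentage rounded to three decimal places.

Compound the nominal returns: 1.0990 × 1.1492 × 1.0920 = 1.379164.
Compound inflation: 1.0655 × 1.0669 × 1.0127 = 1.151219.
Deflate: 1.379164 / 1.151219 = 1.198003.
Total real return = 1.198003 − 1 → 19.800%.

19.800%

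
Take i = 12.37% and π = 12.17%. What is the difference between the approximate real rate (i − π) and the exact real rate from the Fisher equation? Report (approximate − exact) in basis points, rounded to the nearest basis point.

2 basis points

Approximate: r ≈ 12.370% − 12.170% = 0.2000%
Exact: (1 + 0.1237)/(1 + 0.1217) − 1 = 0.1783%
Error = 0.2000% − 0.1783% = 0.0217% → 2 basis points.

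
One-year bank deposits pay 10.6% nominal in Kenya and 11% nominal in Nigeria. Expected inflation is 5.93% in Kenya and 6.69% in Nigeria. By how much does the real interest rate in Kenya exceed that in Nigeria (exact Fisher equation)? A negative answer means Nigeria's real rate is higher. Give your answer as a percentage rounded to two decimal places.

0.37%

Kenya: (1 + 0.1060)/(1 + 0.0593) − 1 = 4.4086%
Nigeria: (1 + 0.1100)/(1 + 0.0669) − 1 = 4.0397%
Differential = 4.4086% − 4.0397% = 0.3688% → 0.37%.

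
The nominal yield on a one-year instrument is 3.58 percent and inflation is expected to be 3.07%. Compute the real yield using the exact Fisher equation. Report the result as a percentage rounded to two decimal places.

0.49%

By the Fisher relation, 1 + r = (1 + i)/(1 + π).
1 + r = 1.03580 / 1.03070 = 1.004948
r = 1.004948 − 1 = 0.4948%, i.e. 0.49%.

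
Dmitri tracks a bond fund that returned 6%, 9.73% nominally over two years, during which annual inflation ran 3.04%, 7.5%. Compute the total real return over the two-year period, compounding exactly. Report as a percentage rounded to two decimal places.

Nominal growth factor = 1.0600 × 1.0973 = 1.163138
Price-level growth factor = 1.0304 × 1.0750 = 1.107680
Real growth factor = 1.163138 / 1.107680 = 1.050067
Total real return = 1.050067 − 1 → 5.01%.

5.01%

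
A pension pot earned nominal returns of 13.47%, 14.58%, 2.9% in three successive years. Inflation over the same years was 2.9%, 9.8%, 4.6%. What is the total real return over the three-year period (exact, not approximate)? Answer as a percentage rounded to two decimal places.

13.20%

Nominal growth factor = 1.1347 × 1.1458 × 1.0290 = 1.337843
Price-level growth factor = 1.0290 × 1.0980 × 1.0460 = 1.181815
Real growth factor = 1.337843 / 1.181815 = 1.132025
Total real return = 1.132025 − 1 → 13.20%.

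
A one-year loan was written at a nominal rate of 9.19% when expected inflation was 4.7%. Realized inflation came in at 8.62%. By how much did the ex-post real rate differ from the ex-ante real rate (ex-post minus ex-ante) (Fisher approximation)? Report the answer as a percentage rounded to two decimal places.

Ex-ante: 9.19% − 4.7% = 4.490%
Ex-post: 9.19% − 8.62% = 0.570%
Difference (ex-post − ex-ante) = -3.9200% → -3.92%.

-3.92%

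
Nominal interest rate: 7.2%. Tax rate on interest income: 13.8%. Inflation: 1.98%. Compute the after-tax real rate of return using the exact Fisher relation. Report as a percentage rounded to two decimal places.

After-tax nominal return = 7.2% × (1 − 0.138) = 6.2064%.
1 + r = 1.062064 / 1.01980 = 1.041443
After-tax real rate = 1.041443 − 1 → 4.14%.

4.14%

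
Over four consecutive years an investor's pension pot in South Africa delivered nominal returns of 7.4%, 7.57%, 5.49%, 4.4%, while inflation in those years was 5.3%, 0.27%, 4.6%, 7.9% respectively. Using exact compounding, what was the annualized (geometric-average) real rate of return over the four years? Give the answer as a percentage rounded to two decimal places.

1.65%

Nominal growth factor = 1.0740 × 1.0757 × 1.0549 × 1.0440 = 1.27235190
Price-level growth factor = 1.0530 × 1.0027 × 1.0460 × 1.0790 = 1.19166042
Real growth factor = 1.27235190 / 1.19166042 = 1.06771348
Annualized real rate = 1.06771348^(1/4) − 1 = 1.6515% → 1.65%.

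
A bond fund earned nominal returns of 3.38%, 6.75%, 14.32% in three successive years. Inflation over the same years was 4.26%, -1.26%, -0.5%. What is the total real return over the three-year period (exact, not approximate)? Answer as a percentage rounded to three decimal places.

23.167%

Compound the nominal returns: 1.0338 × 1.0675 × 1.1432 = 1.2616144.
Compound inflation: 1.0426 × 0.9874 × 0.9950 = 1.0243159.
Deflate: 1.2616144 / 1.0243159 = 1.2316653.
Total real return = 1.2316653 − 1 → 23.167%.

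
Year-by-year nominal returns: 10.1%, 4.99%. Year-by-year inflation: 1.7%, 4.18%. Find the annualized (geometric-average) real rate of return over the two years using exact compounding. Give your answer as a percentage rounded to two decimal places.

Nominal growth factor = 1.1010 × 1.0499 = 1.15593990
Price-level growth factor = 1.0170 × 1.0418 = 1.05951060
Real growth factor = 1.15593990 / 1.05951060 = 1.09101306
Annualized real rate = 1.09101306^(1/2) − 1 = 4.4516% → 4.45%.

4.45%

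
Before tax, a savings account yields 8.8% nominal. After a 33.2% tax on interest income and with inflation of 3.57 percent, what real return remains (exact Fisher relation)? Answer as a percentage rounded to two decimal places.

After-tax nominal return = 8.8% × (1 − 0.332) = 5.8784%.
1 + r = 1.058784 / 1.03570 = 1.022288
After-tax real rate = 1.022288 − 1 → 2.23%.

2.23%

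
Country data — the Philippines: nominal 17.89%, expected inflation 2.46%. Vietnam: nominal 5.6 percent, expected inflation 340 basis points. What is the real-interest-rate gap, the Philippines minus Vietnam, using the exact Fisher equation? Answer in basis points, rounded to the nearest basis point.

1293 basis points

The Philippines: (1 + 0.1789)/(1 + 0.0246) − 1 = 15.0595%
Vietnam: (1 + 0.0560)/(1 + 0.0340) − 1 = 2.1277%
Differential = 15.0595% − 2.1277% = 12.9319% → 1293 basis points.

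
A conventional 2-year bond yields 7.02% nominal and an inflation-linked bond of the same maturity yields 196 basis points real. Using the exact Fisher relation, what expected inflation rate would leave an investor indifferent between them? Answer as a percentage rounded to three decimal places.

4.963%

(1 + π) = (1 + i)/(1 + r) = 1.07020 / 1.01960 = 1.049627
Break-even inflation = 1.049627 − 1 → 4.963%.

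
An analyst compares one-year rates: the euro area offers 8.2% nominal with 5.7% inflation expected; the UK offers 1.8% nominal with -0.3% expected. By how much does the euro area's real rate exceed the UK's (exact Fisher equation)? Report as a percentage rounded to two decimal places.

The euro area: (1 + 0.0820)/(1 + 0.0570) − 1 = 2.3652%
The UK: (1 + 0.0180)/(1 − 0.0030) − 1 = 2.1063%
Differential = 2.3652% − 2.1063% = 0.2589% → 0.26%.

0.26%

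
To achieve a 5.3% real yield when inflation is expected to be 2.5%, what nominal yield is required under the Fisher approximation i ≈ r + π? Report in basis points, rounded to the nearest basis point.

i ≈ r + π = 5.3% + 2.5% = 780 basis points.

780 basis points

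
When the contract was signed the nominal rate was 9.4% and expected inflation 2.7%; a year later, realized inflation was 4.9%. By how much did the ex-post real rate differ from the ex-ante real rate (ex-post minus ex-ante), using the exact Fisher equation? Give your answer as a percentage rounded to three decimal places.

Ex-ante: (1 + 0.0940)/(1 + 0.0270) − 1 = 6.5239%
Ex-post: (1 + 0.0940)/(1 + 0.0490) − 1 = 4.2898%
Difference (ex-post − ex-ante) = -2.2341% → -2.234%.

-2.234%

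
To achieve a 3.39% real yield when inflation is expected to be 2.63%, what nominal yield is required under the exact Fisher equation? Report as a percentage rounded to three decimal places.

(1 + i) = (1 + r)(1 + π) = 1.03390 × 1.02630 = 1.06109157
i = 1.06109157 − 1, so the required nominal rate is 6.109%.

6.109%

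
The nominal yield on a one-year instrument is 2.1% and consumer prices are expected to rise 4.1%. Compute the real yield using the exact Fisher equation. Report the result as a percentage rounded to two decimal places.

-1.92%

By the Fisher equation, 1 + r = (1 + i)/(1 + π).
1 + r = 1.02100 / 1.04100 = 0.980788
r = 0.980788 − 1 = -1.9212%, i.e. -1.92%.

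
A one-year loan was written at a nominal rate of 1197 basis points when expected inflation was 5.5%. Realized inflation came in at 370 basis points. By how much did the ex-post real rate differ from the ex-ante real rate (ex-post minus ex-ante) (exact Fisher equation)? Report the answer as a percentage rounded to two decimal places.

1.84%

Ex-ante: (1 + 0.1197)/(1 + 0.0550) − 1 = 6.1327%
Ex-post: (1 + 0.1197)/(1 + 0.0370) − 1 = 7.9749%
Difference (ex-post − ex-ante) = 1.8422% → 1.84%.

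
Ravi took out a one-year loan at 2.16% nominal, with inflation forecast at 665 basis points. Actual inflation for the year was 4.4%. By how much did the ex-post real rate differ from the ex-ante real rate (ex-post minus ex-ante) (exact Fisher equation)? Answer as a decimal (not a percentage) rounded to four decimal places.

0.0206

Ex-ante: (1 + 0.0216)/(1 + 0.0665) − 1 = -4.2100%
Ex-post: (1 + 0.0216)/(1 + 0.0440) − 1 = -2.1456%
Difference (ex-post − ex-ante) = 2.0644% → 0.0206.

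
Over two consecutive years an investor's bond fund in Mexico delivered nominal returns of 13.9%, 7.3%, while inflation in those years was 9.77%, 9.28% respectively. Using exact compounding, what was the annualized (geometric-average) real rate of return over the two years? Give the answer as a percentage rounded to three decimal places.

Nominal growth factor = 1.1390 × 1.0730 = 1.22214700
Price-level growth factor = 1.0977 × 1.0928 = 1.19956656
Real growth factor = 1.22214700 / 1.19956656 = 1.01882383
Annualized real rate = 1.01882383^(1/2) − 1 = 0.9368% → 0.937%.

0.937%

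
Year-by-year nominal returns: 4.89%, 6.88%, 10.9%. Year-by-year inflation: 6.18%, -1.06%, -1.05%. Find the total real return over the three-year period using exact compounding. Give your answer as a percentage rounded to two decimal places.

19.60%

Compound the nominal returns: 1.0489 × 1.0688 × 1.1090 = 1.243260.
Compound inflation: 1.0618 × 0.9894 × 0.9895 = 1.039514.
Deflate: 1.243260 / 1.039514 = 1.196001.
Total real return = 1.196001 − 1 → 19.60%.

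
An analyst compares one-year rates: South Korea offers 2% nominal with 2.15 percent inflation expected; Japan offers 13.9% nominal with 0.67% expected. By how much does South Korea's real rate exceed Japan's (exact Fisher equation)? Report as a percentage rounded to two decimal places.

-13.29%

South Korea: (1 + 0.0200)/(1 + 0.0215) − 1 = -0.1468%
Japan: (1 + 0.1390)/(1 + 0.0067) − 1 = 13.1419%
Differential = -0.1468% − 13.1419% = -13.2888% → -13.29%.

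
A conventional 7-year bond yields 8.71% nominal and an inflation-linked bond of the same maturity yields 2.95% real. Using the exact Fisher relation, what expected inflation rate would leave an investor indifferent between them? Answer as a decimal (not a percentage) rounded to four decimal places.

0.0559

(1 + π) = (1 + i)/(1 + r) = 1.08710 / 1.02950 = 1.055949
Break-even inflation = 1.055949 − 1 → 0.0559.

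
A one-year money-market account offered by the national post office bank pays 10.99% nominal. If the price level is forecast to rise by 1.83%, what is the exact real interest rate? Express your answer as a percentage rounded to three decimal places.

8.995%

1 + r = 1.10990 / 1.01830 = 1.089954
r = 1.089954 − 1 = 8.9954%, i.e. 8.995%.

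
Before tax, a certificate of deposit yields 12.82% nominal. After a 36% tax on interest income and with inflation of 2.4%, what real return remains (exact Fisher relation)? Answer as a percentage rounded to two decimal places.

After-tax nominal return = 12.82% × (1 − 0.36) = 8.2048%.
1 + r = 1.082048 / 1.02400 = 1.056688
After-tax real rate = 1.056688 − 1 → 5.67%.

5.67%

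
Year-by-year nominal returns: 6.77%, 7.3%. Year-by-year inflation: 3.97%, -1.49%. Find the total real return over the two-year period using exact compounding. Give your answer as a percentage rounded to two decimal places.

11.86%

Compound the nominal returns: 1.0677 × 1.0730 = 1.145642.
Compound inflation: 1.0397 × 0.9851 = 1.024208.
Deflate: 1.145642 / 1.024208 = 1.118563.
Total real return = 1.118563 − 1 → 11.86%.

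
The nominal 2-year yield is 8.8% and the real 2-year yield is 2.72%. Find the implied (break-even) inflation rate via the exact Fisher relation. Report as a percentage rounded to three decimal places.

5.919%

(1 + π) = (1 + i)/(1 + r) = 1.08800 / 1.02720 = 1.059190
Break-even inflation = 1.059190 − 1 → 5.919%.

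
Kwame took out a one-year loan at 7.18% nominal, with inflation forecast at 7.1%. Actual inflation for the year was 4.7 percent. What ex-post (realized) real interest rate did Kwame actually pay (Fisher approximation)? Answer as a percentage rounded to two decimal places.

Ex-post: 7.18% − 4.7% = 2.480%
So the realized real rate is 2.48%.

2.48%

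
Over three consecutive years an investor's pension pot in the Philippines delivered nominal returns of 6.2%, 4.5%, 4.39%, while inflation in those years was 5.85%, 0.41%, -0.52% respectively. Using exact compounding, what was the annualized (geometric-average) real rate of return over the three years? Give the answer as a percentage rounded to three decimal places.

Nominal growth factor = 1.0620 × 1.0450 × 1.0439 = 1.15850978
Price-level growth factor = 1.0585 × 1.0041 × 0.9948 = 1.05731308
Real growth factor = 1.15850978 / 1.05731308 = 1.09571119
Annualized real rate = 1.09571119^(1/3) − 1 = 3.0937% → 3.094%.

3.094%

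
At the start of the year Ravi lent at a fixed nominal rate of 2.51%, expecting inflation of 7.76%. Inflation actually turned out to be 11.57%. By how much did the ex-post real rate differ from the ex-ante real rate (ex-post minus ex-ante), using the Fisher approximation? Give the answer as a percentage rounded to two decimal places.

-3.81%

Ex-ante: 2.51% − 7.76% = -5.250%
Ex-post: 2.51% − 11.57% = -9.060%
Difference (ex-post − ex-ante) = -3.8100% → -3.81%.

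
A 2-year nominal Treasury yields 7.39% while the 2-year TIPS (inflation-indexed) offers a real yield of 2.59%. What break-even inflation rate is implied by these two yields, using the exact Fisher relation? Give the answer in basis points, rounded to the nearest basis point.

468 basis points

(1 + π) = (1 + i)/(1 + r) = 1.07390 / 1.02590 = 1.046788
Break-even inflation = 1.046788 − 1 → 468 basis points.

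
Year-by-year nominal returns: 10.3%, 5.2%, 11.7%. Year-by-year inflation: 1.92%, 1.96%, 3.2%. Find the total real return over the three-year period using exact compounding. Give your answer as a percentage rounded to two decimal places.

Nominal growth factor = 1.1030 × 1.0520 × 1.1170 = 1.296118
Price-level growth factor = 1.0192 × 1.0196 × 1.0320 = 1.072430
Real growth factor = 1.296118 / 1.072430 = 1.208580
Total real return = 1.208580 − 1 → 20.86%.

20.86%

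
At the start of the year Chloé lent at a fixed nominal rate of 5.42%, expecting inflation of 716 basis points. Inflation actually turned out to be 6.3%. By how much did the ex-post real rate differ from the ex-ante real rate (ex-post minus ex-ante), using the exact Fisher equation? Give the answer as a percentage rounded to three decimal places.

0.796%

Ex-ante: (1 + 0.0542)/(1 + 0.0716) − 1 = -1.6237%
Ex-post: (1 + 0.0542)/(1 + 0.0630) − 1 = -0.8278%
Difference (ex-post − ex-ante) = 0.7959% → 0.796%.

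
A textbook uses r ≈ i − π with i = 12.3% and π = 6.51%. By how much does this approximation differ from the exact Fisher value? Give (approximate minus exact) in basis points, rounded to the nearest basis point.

Approximate: r ≈ 12.300% − 6.510% = 5.7900%
Exact: (1 + 0.1230)/(1 + 0.0651) − 1 = 5.4361%
Error = 5.7900% − 5.4361% = 0.3539% → 35 basis points.

35 basis points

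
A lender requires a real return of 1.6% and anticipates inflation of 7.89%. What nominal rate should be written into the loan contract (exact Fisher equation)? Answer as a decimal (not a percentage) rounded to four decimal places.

0.0962

(1 + i) = (1 + r)(1 + π) = 1.01600 × 1.07890 = 1.0961624
i = 1.0961624 − 1, so the required nominal rate is 0.0962.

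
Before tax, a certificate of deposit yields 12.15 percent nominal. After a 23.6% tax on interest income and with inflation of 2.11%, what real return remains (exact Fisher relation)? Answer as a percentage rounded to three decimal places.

7.024%

After-tax nominal return = 12.15% × (1 − 0.236) = 9.2826%.
1 + r = 1.092826 / 1.02110 = 1.070244
After-tax real rate = 1.070244 − 1 → 7.024%.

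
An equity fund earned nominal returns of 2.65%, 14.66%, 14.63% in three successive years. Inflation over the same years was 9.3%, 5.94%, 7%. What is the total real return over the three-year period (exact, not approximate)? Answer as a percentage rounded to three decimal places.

Nominal growth factor = 1.0265 × 1.1466 × 1.1463 = 1.349178
Price-level growth factor = 1.0930 × 1.0594 × 1.0700 = 1.238979
Real growth factor = 1.349178 / 1.238979 = 1.088943
Total real return = 1.088943 − 1 → 8.894%.

8.894%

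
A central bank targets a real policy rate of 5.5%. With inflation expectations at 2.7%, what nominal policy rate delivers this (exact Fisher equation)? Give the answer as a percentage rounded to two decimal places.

(1 + i) = (1 + r)(1 + π) = 1.05500 × 1.02700 = 1.083485
i = 1.083485 − 1, so the required nominal rate is 8.35%.

8.35%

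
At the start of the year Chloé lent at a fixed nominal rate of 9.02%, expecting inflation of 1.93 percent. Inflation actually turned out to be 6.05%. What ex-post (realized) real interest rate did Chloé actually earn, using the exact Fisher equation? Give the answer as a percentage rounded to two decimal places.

Ex-post: (1 + 0.0902)/(1 + 0.0605) − 1 = 2.8006%
So the realized real rate is 2.80%.

2.80%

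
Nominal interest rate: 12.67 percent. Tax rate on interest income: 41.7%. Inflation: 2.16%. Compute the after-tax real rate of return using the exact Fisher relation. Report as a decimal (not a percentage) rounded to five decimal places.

0.05116

After-tax nominal return = 12.67% × (1 − 0.417) = 7.38661%.
1 + r = 1.0738661 / 1.02160 = 1.051161
After-tax real rate = 1.051161 − 1 → 0.05116.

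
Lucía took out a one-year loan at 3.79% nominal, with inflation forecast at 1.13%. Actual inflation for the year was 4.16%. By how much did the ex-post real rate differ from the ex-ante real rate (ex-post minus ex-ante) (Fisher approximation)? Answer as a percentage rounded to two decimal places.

-3.03%

Ex-ante: 3.79% − 1.13% = 2.660%
Ex-post: 3.79% − 4.16% = -0.370%
Difference (ex-post − ex-ante) = -3.0300% → -3.03%.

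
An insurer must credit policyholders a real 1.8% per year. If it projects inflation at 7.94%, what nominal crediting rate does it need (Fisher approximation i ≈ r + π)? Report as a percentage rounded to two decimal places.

i ≈ r + π = 1.8% + 7.94% = 9.74%.

9.74%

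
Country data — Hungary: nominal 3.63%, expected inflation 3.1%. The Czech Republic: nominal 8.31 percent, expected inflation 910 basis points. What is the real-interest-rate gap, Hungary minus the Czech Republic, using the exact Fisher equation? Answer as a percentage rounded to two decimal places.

Hungary: (1 + 0.0363)/(1 + 0.0310) − 1 = 0.5141%
The Czech Republic: (1 + 0.0831)/(1 + 0.0910) − 1 = -0.7241%
Differential = 0.5141% − (-0.7241%) = 1.2382% → 1.24%.

1.24%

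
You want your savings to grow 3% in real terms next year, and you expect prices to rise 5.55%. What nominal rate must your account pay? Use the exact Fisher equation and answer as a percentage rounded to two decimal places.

8.72%

(1 + i) = (1 + r)(1 + π) = 1.03000 × 1.05550 = 1.087165
i = 1.087165 − 1, so the required nominal rate is 8.72%.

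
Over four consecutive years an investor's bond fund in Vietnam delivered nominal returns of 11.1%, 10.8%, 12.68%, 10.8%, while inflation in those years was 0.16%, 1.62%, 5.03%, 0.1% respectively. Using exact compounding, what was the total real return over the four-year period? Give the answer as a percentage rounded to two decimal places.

Nominal growth factor = 1.1110 × 1.1080 × 1.1268 × 1.1080 = 1.536882
Price-level growth factor = 1.0016 × 1.0162 × 1.0503 × 1.0010 = 1.070092
Real growth factor = 1.536882 / 1.070092 = 1.436215
Total real return = 1.436215 − 1 → 43.62%.

43.62%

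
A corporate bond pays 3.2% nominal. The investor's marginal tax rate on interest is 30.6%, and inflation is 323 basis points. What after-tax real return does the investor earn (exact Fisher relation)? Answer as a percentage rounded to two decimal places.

-0.98%

After-tax nominal return = 3.2% × (1 − 0.306) = 2.2208%.
1 + r = 1.022208 / 1.03230 = 0.990224
After-tax real rate = 0.990224 − 1 → -0.98%.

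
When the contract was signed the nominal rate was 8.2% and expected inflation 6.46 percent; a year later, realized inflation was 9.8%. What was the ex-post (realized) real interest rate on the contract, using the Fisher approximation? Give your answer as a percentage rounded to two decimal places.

Ex-post: 8.2% − 9.8% = -1.600%
So the realized real rate is -1.60%.

-1.60%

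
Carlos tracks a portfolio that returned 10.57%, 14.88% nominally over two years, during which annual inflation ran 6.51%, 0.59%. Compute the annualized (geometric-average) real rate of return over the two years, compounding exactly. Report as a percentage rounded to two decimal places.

Nominal growth factor = 1.1057 × 1.1488 = 1.27022816
Price-level growth factor = 1.0651 × 1.0059 = 1.07138409
Real growth factor = 1.27022816 / 1.07138409 = 1.18559550
Annualized real rate = 1.18559550^(1/2) − 1 = 8.8851% → 8.89%.

8.89%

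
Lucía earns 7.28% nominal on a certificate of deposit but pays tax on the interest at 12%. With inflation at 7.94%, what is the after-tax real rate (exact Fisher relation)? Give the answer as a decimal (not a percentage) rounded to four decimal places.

After-tax nominal return = 7.28% × (1 − 0.12) = 6.4064%.
1 + r = 1.064064 / 1.07940 = 0.985792
After-tax real rate = 0.985792 − 1 → -0.0142.

-0.0142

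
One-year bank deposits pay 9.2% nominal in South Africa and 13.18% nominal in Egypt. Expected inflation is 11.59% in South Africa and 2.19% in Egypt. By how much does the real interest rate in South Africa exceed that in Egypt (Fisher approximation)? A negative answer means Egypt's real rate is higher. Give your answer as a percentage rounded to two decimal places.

South Africa: 9.2% − 11.59% = -2.390%
Egypt: 13.18% − 2.19% = 10.990%
Differential = -13.380% → -13.38%.

-13.38%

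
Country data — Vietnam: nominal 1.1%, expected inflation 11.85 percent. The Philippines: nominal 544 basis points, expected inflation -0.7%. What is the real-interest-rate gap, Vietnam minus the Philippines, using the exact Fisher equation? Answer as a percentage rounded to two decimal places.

-15.79%

Vietnam: (1 + 0.0110)/(1 + 0.1185) − 1 = -9.6111%
The Philippines: (1 + 0.0544)/(1 − 0.0070) − 1 = 6.1833%
Differential = -9.6111% − 6.1833% = -15.7944% → -15.79%.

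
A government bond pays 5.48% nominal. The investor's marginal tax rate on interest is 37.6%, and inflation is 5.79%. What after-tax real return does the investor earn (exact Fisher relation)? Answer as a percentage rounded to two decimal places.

-2.24%

After-tax nominal return = 5.48% × (1 − 0.376) = 3.41952%.
1 + r = 1.0341952 / 1.05790 = 0.977593
After-tax real rate = 0.977593 − 1 → -2.24%.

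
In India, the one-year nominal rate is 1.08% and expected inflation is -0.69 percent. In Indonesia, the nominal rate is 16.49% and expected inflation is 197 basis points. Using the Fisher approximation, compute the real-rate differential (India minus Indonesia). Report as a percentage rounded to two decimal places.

-12.75%

India: 1.08% − (-0.69%) = 1.770%
Indonesia: 16.49% − 1.97% = 14.520%
Differential = -12.750% → -12.75%.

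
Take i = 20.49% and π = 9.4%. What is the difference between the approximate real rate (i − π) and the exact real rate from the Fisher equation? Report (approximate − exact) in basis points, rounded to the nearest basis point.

95 basis points

Approximate: r ≈ 20.490% − 9.400% = 11.0900%
Exact: (1 + 0.2049)/(1 + 0.0940) − 1 = 10.1371%
Error = 11.0900% − 10.1371% = 0.9529% → 95 basis points.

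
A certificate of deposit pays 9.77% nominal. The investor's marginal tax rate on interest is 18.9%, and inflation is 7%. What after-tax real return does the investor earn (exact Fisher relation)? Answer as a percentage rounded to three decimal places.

0.863%

After-tax nominal return = 9.77% × (1 − 0.189) = 7.92347%.
1 + r = 1.0792347 / 1.07000 = 1.008631
After-tax real rate = 1.008631 − 1 → 0.863%.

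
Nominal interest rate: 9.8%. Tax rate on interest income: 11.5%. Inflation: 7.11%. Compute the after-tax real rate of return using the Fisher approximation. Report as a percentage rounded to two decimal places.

1.56%

After-tax nominal return = 9.8% × (1 − 0.115) = 8.6730%.
r ≈ 8.6730% − 7.11% → 1.56%.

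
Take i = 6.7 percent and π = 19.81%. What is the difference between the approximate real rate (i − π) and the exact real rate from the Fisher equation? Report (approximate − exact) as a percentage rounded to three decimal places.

-2.168%

Approximate: r ≈ 6.700% − 19.810% = -13.1100%
Exact: (1 + 0.0670)/(1 + 0.1981) − 1 = -10.9423%
Error = -13.1100% − (-10.9423%) = -2.1677% → -2.168%.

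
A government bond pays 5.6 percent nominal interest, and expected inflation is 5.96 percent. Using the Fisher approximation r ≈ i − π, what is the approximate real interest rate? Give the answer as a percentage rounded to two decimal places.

r ≈ i − π = 5.6% − 5.96% = -0.36%.

-0.36%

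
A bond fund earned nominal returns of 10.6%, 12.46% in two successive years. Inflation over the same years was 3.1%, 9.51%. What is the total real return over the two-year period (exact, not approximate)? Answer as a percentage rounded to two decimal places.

Compound the nominal returns: 1.1060 × 1.1246 = 1.243808.
Compound inflation: 1.0310 × 1.0951 = 1.129048.
Deflate: 1.243808 / 1.129048 = 1.101643.
Total real return = 1.101643 − 1 → 10.16%.

10.16%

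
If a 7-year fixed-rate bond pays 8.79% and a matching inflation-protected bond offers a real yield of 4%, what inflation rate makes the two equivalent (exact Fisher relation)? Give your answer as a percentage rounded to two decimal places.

4.61%

(1 + π) = (1 + i)/(1 + r) = 1.08790 / 1.04000 = 1.046058
Break-even inflation = 1.046058 − 1 → 4.61%.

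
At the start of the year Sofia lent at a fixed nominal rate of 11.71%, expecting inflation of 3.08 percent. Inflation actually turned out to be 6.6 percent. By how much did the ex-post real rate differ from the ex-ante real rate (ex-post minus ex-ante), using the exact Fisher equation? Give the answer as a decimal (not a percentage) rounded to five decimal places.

-0.03579

Ex-ante: (1 + 0.1171)/(1 + 0.0308) − 1 = 8.37214%
Ex-post: (1 + 0.1171)/(1 + 0.0660) − 1 = 4.79362%
Difference (ex-post − ex-ante) = -3.57852% → -0.03579.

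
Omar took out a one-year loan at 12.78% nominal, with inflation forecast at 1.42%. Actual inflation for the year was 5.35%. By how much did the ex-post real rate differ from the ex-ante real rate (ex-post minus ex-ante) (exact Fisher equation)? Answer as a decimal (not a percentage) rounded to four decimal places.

-0.0415

Ex-ante: (1 + 0.1278)/(1 + 0.0142) − 1 = 11.2009%
Ex-post: (1 + 0.1278)/(1 + 0.0535) − 1 = 7.0527%
Difference (ex-post − ex-ante) = -4.1483% → -0.0415.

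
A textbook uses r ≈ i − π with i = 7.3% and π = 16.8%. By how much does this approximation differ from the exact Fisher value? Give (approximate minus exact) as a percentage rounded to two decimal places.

-1.37%

Approximate: r ≈ 7.300% − 16.800% = -9.5000%
Exact: (1 + 0.0730)/(1 + 0.1680) − 1 = -8.1336%
Error = -9.5000% − (-8.1336%) = -1.3664% → -1.37%.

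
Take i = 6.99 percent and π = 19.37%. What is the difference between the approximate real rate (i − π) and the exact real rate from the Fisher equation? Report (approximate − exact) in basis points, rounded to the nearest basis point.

Approximate: r ≈ 6.990% − 19.370% = -12.3800%
Exact: (1 + 0.0699)/(1 + 0.1937) − 1 = -10.3711%
Error = -12.3800% − (-10.3711%) = -2.0089% → -201 basis points.

-201 basis points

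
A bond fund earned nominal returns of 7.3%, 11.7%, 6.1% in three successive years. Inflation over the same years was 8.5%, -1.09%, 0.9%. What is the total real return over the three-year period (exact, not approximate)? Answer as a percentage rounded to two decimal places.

Nominal growth factor = 1.0730 × 1.1170 × 1.0610 = 1.271652
Price-level growth factor = 1.0850 × 0.9891 × 1.0090 = 1.082832
Real growth factor = 1.271652 / 1.082832 = 1.174376
Total real return = 1.174376 − 1 → 17.44%.

17.44%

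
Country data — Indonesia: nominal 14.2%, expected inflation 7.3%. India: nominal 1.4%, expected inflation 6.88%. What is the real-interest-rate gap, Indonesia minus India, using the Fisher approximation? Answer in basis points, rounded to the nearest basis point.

1238 basis points

Indonesia: 14.2% − 7.3% = 6.900%
India: 1.4% − 6.88% = -5.480%
Differential = 12.380% → 1238 basis points.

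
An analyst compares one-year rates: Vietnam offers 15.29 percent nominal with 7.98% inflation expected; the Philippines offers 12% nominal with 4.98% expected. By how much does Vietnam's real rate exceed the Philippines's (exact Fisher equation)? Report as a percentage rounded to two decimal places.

Vietnam: (1 + 0.1529)/(1 + 0.0798) − 1 = 6.7698%
The Philippines: (1 + 0.1200)/(1 + 0.0498) − 1 = 6.6870%
Differential = 6.7698% − 6.6870% = 0.0828% → 0.08%.

0.08%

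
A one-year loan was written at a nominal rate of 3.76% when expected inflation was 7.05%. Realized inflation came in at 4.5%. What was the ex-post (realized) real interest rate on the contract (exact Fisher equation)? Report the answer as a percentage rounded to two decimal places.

Ex-post: (1 + 0.0376)/(1 + 0.0450) − 1 = -0.7081%
So the realized real rate is -0.71%.

-0.71%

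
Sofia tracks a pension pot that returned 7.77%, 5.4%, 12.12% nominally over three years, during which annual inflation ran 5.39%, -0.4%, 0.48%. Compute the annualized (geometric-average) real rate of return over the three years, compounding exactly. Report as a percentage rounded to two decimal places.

Nominal growth factor = 1.0777 × 1.0540 × 1.1212 = 1.27356637
Price-level growth factor = 1.0539 × 0.9960 × 1.0048 = 1.05472289
Real growth factor = 1.27356637 / 1.05472289 = 1.20748908
Annualized real rate = 1.20748908^(1/3) − 1 = 6.4865% → 6.49%.

6.49%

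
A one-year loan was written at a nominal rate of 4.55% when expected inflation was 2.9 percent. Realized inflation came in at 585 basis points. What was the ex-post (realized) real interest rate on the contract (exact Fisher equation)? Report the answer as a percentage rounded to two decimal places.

-1.23%

Ex-post: (1 + 0.0455)/(1 + 0.0585) − 1 = -1.2282%
So the realized real rate is -1.23%.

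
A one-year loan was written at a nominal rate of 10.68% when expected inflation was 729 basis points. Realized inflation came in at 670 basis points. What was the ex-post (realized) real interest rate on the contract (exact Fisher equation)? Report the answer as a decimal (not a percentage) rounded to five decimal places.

0.03730

Ex-post: (1 + 0.1068)/(1 + 0.0670) − 1 = 3.7301%
So the realized real rate is 0.03730.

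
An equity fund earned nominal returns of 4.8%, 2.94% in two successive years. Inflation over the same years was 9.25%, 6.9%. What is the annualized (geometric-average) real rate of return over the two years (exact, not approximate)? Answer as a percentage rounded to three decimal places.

-3.889%

Compound the nominal returns: 1.0480 × 1.0294 = 1.07881120.
Compound inflation: 1.0925 × 1.0690 = 1.16788250.
Deflate: 1.07881120 / 1.16788250 = 0.92373265.
Annualized real rate = 0.92373265^(1/2) − 1 = -3.8890% → -3.889%.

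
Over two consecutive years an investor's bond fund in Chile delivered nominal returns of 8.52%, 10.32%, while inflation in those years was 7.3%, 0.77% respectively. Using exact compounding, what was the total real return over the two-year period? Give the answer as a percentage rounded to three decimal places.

10.722%

Nominal growth factor = 1.0852 × 1.1032 = 1.197193
Price-level growth factor = 1.0730 × 1.0077 = 1.081262
Real growth factor = 1.197193 / 1.081262 = 1.107218
Total real return = 1.107218 − 1 → 10.722%.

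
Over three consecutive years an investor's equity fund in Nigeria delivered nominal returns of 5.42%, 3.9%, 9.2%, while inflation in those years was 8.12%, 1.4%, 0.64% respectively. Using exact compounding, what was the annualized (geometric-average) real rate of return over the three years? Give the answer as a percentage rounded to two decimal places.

Nominal growth factor = 1.0542 × 1.0390 × 1.0920 = 1.19608267
Price-level growth factor = 1.0812 × 1.0140 × 1.0064 = 1.10335336
Real growth factor = 1.19608267 / 1.10335336 = 1.08404317
Annualized real rate = 1.08404317^(1/3) − 1 = 2.7264% → 2.73%.

2.73%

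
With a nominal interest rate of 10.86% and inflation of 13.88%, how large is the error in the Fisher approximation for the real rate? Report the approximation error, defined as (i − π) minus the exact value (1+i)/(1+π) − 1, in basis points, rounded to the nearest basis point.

-37 basis points

Approximate: r ≈ 10.860% − 13.880% = -3.0200%
Exact: (1 + 0.1086)/(1 + 0.1388) − 1 = -2.6519%
Error = -3.0200% − (-2.6519%) = -0.3681% → -37 basis points.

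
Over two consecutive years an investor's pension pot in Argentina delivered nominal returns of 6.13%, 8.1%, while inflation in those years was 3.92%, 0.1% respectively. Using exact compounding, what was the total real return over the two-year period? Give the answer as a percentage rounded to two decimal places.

Compound the nominal returns: 1.0613 × 1.0810 = 1.147265.
Compound inflation: 1.0392 × 1.0010 = 1.040239.
Deflate: 1.147265 / 1.040239 = 1.102886.
Total real return = 1.102886 − 1 → 10.29%.

10.29%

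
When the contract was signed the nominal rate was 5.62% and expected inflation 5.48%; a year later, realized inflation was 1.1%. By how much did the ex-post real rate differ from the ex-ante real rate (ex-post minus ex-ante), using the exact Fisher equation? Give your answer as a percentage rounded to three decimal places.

4.338%

Ex-ante: (1 + 0.0562)/(1 + 0.0548) − 1 = 0.1327%
Ex-post: (1 + 0.0562)/(1 + 0.0110) − 1 = 4.4708%
Difference (ex-post − ex-ante) = 4.3381% → 4.338%.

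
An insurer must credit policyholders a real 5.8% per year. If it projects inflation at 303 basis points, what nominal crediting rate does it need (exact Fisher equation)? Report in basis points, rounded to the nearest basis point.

901 basis points

(1 + i) = (1 + r)(1 + π) = 1.05800 × 1.03030 = 1.0900574
i = 1.0900574 − 1, so the required nominal rate is 901 basis points.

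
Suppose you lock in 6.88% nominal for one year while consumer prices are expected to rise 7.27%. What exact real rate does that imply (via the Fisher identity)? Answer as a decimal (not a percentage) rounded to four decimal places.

By the Fisher identity, 1 + r = (1 + i)/(1 + π).
1 + r = 1.06880 / 1.07270 = 0.996364
r = 0.996364 − 1 = -0.3636%, i.e. -0.0036.

-0.0036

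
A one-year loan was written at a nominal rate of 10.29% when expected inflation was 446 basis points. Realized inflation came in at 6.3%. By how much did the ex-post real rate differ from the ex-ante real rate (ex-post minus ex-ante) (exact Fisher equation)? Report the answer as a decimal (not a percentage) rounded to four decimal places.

-0.0183

Ex-ante: (1 + 0.1029)/(1 + 0.0446) − 1 = 5.5811%
Ex-post: (1 + 0.1029)/(1 + 0.0630) − 1 = 3.7535%
Difference (ex-post − ex-ante) = -1.8276% → -0.0183.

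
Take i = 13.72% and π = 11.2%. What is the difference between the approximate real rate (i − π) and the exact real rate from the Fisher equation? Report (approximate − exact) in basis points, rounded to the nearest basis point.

Approximate: r ≈ 13.720% − 11.200% = 2.5200%
Exact: (1 + 0.1372)/(1 + 0.1120) − 1 = 2.2662%
Error = 2.5200% − 2.2662% = 0.2538% → 25 basis points.

25 basis points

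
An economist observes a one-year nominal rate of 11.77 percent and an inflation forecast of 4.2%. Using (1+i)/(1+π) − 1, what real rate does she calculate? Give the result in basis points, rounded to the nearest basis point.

726 basis points

1 + r = 1.11770 / 1.04200 = 1.072649
r = 1.072649 − 1 = 7.2649%, i.e. 726 basis points.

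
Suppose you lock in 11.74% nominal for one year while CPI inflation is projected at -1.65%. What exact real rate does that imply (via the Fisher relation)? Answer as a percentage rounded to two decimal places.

By the Fisher relation, 1 + r = (1 + i)/(1 + π).
1 + r = 1.11740 / 0.98350 = 1.136146
r = 1.136146 − 1 = 13.6146%, i.e. 13.61%.

13.61%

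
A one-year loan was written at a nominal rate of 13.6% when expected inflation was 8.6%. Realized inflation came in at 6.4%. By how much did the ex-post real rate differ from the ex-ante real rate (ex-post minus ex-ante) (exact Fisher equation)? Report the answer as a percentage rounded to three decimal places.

2.163%

Ex-ante: (1 + 0.1360)/(1 + 0.0860) − 1 = 4.6041%
Ex-post: (1 + 0.1360)/(1 + 0.0640) − 1 = 6.7669%
Difference (ex-post − ex-ante) = 2.1629% → 2.163%.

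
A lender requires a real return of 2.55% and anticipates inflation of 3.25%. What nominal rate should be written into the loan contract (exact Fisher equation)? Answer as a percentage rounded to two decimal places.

5.88%

(1 + i) = (1 + r)(1 + π) = 1.02550 × 1.03250 = 1.05882875
i = 1.05882875 − 1, so the required nominal rate is 5.88%.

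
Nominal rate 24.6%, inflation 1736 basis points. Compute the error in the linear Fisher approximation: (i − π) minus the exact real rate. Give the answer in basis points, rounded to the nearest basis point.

107 basis points

Approximate: r ≈ 24.600% − 17.360% = 7.2400%
Exact: (1 + 0.2460)/(1 + 0.1736) − 1 = 6.1691%
Error = 7.2400% − 6.1691% = 1.0709% → 107 basis points.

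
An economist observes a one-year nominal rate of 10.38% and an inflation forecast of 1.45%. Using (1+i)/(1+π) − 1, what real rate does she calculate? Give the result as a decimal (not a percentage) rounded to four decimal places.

0.0880

By the Fisher relation, 1 + r = (1 + i)/(1 + π).
1 + r = 1.10380 / 1.01450 = 1.088024
r = 1.088024 − 1 = 8.8024%, i.e. 0.0880.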